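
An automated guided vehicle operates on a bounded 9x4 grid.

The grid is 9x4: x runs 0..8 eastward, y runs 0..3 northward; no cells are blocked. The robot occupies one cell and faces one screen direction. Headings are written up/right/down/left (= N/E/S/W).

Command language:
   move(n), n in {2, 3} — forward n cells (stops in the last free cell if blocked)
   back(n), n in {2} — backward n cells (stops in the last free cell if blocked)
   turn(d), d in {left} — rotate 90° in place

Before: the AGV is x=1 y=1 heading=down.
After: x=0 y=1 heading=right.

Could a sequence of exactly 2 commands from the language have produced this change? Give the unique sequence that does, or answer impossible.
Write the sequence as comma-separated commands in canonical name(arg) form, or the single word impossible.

key: running back(2) before turn(left) would end elsewhere — order is forced
begin: x=1 y=1 heading=down
step 1 (turn(left)): x=1 y=1 heading=right
step 2 (back(2)): x=0 y=1 heading=right
no other 2-command option fits: unique.

turn(left), back(2)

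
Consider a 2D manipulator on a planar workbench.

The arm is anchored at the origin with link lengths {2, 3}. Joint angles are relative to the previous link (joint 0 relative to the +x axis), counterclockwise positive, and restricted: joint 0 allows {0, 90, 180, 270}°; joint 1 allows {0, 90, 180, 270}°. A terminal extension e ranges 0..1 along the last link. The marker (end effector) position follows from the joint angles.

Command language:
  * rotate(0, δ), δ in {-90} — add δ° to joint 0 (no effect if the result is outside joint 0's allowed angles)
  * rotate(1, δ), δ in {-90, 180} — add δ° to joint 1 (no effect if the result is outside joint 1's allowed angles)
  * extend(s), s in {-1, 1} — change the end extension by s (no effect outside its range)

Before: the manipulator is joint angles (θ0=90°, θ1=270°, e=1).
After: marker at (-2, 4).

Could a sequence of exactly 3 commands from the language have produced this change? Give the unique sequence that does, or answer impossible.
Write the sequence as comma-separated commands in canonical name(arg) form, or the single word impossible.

rotate(0, -90), rotate(0, -90), rotate(0, -90)

start: joint angles (θ0=90°, θ1=270°, e=1)
[1] after rotate(0, -90): joint angles (θ0=0°, θ1=270°, e=1)
[2] after rotate(0, -90): joint angles (θ0=270°, θ1=270°, e=1)
[3] after rotate(0, -90): joint angles (θ0=180°, θ1=270°, e=1)
no rival 3-sequence matches.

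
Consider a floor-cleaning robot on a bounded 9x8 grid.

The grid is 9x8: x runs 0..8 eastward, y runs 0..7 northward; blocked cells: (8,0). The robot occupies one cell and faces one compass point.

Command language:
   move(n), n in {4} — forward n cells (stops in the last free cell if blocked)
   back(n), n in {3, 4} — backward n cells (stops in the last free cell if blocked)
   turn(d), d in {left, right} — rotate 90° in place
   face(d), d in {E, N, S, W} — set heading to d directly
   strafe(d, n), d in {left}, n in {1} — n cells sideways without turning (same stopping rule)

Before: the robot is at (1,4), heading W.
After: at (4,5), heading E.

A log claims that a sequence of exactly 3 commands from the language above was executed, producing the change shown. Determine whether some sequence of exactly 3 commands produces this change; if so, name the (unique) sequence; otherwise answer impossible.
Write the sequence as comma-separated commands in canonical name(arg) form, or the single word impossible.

back(3), face(E), strafe(left, 1)

key: running strafe(left, 1) before back(3) would end elsewhere — order is forced
start: at (1,4), heading W
1. back(3) → at (4,4), heading W
2. face(E) → at (4,4), heading E
3. strafe(left, 1) → at (4,5), heading E
no other 3-command option fits: unique.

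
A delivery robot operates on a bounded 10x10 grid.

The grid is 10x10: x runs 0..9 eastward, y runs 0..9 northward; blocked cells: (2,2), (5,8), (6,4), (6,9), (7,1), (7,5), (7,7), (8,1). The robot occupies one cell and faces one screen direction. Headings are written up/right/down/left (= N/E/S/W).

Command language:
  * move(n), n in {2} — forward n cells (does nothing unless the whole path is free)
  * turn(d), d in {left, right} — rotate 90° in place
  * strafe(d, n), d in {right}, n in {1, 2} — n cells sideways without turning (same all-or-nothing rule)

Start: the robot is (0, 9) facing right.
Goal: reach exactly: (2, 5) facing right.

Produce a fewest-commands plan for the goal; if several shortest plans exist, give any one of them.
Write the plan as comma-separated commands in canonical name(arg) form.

initial: (0, 9) facing right
t=1 move(2) ⇒ (2, 9) facing right
t=2 strafe(right, 2) ⇒ (2, 7) facing right
t=3 strafe(right, 2) ⇒ (2, 5) facing right
minimal: 3 command(s), checked below 3.

move(2), strafe(right, 2), strafe(right, 2)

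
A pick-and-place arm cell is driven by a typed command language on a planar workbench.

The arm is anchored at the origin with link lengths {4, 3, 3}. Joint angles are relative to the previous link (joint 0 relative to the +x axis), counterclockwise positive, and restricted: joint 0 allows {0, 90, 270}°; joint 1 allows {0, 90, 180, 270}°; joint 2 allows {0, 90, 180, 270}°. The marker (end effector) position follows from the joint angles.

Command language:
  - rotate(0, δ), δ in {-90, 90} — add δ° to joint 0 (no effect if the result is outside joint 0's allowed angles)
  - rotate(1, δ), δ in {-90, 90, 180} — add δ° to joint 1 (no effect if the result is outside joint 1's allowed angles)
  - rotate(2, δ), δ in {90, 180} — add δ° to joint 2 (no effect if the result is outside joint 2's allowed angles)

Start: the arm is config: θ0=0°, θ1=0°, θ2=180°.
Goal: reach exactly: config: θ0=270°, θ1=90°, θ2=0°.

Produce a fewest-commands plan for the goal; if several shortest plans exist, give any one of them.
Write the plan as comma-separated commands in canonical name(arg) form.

rotate(0, -90), rotate(1, 90), rotate(2, 180)

initial: config: θ0=0°, θ1=0°, θ2=180°
step 1 (rotate(0, -90)): config: θ0=270°, θ1=0°, θ2=180°
step 2 (rotate(1, 90)): config: θ0=270°, θ1=90°, θ2=180°
step 3 (rotate(2, 180)): config: θ0=270°, θ1=90°, θ2=0°
nothing shorter than 3 reaches the goal.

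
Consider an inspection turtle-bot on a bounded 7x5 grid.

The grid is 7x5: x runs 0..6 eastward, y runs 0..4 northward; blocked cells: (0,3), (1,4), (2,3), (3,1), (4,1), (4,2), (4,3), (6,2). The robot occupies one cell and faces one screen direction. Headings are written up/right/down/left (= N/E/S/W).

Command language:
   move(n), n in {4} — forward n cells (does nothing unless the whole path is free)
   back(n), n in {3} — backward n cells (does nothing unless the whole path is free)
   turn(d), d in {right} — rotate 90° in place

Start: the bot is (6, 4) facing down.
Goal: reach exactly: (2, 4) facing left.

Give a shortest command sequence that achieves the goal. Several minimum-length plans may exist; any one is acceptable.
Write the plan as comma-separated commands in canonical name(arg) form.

start: (6, 4) facing down
1. turn(right) → (6, 4) facing left
2. move(4) → (2, 4) facing left
no 1-step plan works, so 2 is optimal.

turn(right), move(4)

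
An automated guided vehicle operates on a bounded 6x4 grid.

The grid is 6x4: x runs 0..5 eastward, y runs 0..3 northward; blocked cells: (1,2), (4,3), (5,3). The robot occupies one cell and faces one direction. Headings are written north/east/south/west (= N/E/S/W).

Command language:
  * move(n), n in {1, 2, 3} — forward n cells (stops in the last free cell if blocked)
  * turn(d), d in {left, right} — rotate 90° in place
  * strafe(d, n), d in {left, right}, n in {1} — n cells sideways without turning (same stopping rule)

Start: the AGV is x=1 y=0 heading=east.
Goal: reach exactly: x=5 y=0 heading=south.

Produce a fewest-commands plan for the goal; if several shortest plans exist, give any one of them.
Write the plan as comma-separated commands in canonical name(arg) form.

move(1), move(3), turn(right)

t0: x=1 y=0 heading=east
step 1 (move(1)): x=2 y=0 heading=east
step 2 (move(3)): x=5 y=0 heading=east
step 3 (turn(right)): x=5 y=0 heading=south
no 2-step plan works, so 3 is optimal.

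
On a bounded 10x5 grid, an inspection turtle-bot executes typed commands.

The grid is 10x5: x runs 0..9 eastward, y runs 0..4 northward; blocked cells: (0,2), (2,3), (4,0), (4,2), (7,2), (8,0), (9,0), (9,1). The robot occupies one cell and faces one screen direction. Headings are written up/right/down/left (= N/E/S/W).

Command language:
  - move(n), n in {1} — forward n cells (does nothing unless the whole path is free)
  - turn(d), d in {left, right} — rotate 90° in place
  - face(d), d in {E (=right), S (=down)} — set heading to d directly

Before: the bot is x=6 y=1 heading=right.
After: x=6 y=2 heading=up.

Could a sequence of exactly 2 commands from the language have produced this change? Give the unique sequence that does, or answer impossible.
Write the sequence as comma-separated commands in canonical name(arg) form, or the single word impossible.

turn(left), move(1)

key: order matters: swapping turn(left) and move(1) lands elsewhere
initial: x=6 y=1 heading=right
[1] after turn(left): x=6 y=1 heading=up
[2] after move(1): x=6 y=2 heading=up
no other 2-command option fits: unique.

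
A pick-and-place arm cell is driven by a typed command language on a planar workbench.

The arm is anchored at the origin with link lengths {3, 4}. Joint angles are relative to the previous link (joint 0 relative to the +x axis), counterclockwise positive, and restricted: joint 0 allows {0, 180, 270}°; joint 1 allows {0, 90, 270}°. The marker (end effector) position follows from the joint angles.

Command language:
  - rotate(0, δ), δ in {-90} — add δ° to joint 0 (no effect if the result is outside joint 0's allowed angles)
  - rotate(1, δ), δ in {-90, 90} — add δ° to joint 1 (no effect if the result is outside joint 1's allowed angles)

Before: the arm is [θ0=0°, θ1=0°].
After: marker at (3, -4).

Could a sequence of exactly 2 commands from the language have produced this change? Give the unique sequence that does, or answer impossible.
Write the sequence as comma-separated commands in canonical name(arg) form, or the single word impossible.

rotate(1, -90), rotate(1, -90)

t0: [θ0=0°, θ1=0°]
step 1 (rotate(1, -90)): [θ0=0°, θ1=270°]
step 2 (rotate(1, -90)): [θ0=0°, θ1=270°]
no rival 2-sequence matches.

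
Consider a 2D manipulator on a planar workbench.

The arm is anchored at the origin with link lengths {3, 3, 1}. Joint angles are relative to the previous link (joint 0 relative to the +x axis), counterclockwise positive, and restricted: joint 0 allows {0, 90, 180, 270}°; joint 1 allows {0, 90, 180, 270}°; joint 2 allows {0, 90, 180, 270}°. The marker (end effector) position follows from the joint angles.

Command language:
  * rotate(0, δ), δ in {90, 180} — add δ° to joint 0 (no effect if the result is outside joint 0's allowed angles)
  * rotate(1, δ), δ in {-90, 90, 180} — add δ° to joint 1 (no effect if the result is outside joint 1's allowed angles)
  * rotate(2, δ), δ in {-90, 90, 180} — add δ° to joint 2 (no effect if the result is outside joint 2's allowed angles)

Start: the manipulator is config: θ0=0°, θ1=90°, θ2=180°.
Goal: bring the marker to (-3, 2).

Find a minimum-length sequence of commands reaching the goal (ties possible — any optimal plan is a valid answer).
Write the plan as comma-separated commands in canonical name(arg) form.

rotate(2, -90), rotate(0, 90)

t0: config: θ0=0°, θ1=90°, θ2=180°
step 1 (rotate(2, -90)): config: θ0=0°, θ1=90°, θ2=90°
step 2 (rotate(0, 90)): config: θ0=90°, θ1=90°, θ2=90°
no 1-step plan works, so 2 is optimal.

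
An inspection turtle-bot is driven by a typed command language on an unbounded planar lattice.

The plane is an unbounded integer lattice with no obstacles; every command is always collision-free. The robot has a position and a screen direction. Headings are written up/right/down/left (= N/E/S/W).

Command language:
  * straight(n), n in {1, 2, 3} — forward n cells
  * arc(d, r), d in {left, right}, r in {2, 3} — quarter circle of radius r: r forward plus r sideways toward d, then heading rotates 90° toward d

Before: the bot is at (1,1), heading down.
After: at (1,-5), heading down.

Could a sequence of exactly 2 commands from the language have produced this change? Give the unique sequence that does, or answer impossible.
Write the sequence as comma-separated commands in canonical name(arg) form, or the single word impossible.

straight(3), straight(3)

key: heading stays S — no command in the sequence turns
t0: at (1,1), heading down
[1] after straight(3): at (1,-2), heading down
[2] after straight(3): at (1,-5), heading down
all 49 alternatives checked — unique.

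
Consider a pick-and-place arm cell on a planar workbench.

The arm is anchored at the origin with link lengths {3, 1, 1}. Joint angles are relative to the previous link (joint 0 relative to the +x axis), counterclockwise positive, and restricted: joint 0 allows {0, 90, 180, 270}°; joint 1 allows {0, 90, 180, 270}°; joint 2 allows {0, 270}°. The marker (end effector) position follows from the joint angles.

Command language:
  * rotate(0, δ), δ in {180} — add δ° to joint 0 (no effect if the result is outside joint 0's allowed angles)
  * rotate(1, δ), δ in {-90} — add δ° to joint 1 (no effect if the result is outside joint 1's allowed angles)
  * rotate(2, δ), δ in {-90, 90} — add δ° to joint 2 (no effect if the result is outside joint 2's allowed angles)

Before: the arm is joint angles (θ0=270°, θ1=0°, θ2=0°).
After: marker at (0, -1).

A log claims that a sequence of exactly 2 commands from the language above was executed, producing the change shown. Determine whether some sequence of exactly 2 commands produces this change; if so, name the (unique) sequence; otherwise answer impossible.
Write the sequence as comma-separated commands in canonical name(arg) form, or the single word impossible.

rotate(1, -90), rotate(1, -90)

begin: joint angles (θ0=270°, θ1=0°, θ2=0°)
[1] after rotate(1, -90): joint angles (θ0=270°, θ1=270°, θ2=0°)
[2] after rotate(1, -90): joint angles (θ0=270°, θ1=180°, θ2=0°)
no rival 2-sequence matches.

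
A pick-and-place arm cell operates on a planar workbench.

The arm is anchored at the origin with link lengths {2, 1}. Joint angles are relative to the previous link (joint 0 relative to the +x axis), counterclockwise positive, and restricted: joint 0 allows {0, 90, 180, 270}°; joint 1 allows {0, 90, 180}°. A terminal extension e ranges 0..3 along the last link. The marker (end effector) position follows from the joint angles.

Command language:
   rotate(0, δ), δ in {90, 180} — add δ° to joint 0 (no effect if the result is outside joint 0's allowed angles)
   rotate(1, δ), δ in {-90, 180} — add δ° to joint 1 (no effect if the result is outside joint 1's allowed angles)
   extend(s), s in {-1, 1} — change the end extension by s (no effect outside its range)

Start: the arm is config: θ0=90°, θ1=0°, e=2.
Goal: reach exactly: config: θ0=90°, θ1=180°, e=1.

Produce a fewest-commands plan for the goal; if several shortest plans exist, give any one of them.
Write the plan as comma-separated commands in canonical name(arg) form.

initial: config: θ0=90°, θ1=0°, e=2
1. extend(-1) → config: θ0=90°, θ1=0°, e=1
2. rotate(1, 180) → config: θ0=90°, θ1=180°, e=1
shorter routes all fall short; 2 is best.

extend(-1), rotate(1, 180)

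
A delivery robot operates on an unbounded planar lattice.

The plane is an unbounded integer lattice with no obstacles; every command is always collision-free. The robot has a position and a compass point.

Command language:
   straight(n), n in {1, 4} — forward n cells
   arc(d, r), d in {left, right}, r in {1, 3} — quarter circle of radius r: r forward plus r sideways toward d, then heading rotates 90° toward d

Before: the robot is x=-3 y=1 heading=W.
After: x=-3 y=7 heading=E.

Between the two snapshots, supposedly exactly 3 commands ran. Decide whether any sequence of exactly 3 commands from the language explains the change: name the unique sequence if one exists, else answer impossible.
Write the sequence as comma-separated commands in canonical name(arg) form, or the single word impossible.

key: cell and facing (now E) both changed — the 3 commands mix motion and turning
begin: x=-3 y=1 heading=W
step 1 (arc(right, 1)): x=-4 y=2 heading=N
step 2 (straight(4)): x=-4 y=6 heading=N
step 3 (arc(right, 1)): x=-3 y=7 heading=E
no rival 3-sequence matches.

arc(right, 1), straight(4), arc(right, 1)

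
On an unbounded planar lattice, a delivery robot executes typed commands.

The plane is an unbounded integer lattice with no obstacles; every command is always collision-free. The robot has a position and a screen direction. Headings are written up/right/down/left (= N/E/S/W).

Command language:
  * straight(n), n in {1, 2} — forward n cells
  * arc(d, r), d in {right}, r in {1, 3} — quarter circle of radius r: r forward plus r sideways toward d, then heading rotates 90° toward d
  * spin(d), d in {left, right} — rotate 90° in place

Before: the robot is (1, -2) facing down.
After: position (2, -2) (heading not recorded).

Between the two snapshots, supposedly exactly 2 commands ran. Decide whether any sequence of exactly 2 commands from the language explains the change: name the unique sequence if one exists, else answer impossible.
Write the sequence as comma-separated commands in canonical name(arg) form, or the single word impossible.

spin(left), straight(1)

key: running straight(1) before spin(left) would end elsewhere — order is forced
initial: (1, -2) facing down
t=1 spin(left) ⇒ (1, -2) facing right
t=2 straight(1) ⇒ (2, -2) facing right
uniquely the one of 36 2-step routes that fits.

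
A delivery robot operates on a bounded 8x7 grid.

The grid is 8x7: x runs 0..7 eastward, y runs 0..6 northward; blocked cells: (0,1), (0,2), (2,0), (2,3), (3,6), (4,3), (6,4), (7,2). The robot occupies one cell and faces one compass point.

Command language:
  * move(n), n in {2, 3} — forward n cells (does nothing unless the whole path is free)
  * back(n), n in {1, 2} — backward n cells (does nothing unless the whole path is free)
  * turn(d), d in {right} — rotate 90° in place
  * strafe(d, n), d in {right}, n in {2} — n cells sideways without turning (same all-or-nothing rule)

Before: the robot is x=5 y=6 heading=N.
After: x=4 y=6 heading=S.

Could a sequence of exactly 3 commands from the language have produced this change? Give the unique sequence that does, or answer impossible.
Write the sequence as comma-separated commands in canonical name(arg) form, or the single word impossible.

turn(right), back(1), turn(right)

key: position moved to (4,6) AND the heading swung to S — translation plus rotation needed
from: x=5 y=6 heading=N
step 1 (turn(right)): x=5 y=6 heading=E
step 2 (back(1)): x=4 y=6 heading=E
step 3 (turn(right)): x=4 y=6 heading=S
no rival 3-sequence matches.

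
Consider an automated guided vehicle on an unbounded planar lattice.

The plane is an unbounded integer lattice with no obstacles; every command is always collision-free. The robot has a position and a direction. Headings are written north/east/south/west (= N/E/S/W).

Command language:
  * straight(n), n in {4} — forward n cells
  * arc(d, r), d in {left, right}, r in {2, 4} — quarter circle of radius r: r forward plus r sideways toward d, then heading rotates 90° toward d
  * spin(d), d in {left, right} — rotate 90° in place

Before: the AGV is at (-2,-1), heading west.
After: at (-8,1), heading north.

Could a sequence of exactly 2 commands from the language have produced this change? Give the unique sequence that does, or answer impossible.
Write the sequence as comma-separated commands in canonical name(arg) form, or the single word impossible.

straight(4), arc(right, 2)

key: cell and facing (now N) both changed — the 2 commands mix motion and turning
t0: at (-2,-1), heading west
1. straight(4) → at (-6,-1), heading west
2. arc(right, 2) → at (-8,1), heading north
no other 2-command option fits: unique.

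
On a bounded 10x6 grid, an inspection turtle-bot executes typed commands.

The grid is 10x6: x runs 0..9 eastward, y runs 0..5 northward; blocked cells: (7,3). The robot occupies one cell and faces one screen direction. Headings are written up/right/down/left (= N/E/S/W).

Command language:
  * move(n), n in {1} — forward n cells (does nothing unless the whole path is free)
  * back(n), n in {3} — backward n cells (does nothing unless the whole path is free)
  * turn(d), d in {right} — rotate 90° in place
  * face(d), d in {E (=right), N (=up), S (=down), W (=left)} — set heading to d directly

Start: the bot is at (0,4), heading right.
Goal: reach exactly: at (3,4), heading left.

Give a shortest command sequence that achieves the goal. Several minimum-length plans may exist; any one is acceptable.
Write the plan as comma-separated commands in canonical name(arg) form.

face(W), back(3)

t0: at (0,4), heading right
t=1 face(W) ⇒ at (0,4), heading left
t=2 back(3) ⇒ at (3,4), heading left
no 1-step plan works, so 2 is optimal.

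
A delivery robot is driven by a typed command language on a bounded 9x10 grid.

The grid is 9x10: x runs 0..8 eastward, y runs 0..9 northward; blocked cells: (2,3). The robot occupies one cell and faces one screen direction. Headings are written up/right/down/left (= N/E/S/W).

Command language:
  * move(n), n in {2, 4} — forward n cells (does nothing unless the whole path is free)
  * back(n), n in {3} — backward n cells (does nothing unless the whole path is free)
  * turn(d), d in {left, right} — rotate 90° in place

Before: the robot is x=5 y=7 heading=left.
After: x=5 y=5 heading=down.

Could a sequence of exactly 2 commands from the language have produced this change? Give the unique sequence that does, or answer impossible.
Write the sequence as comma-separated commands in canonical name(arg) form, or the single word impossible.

turn(left), move(2)

key: position moved to (5,5) AND the heading swung to S — translation plus rotation needed
start: x=5 y=7 heading=left
[1] after turn(left): x=5 y=7 heading=down
[2] after move(2): x=5 y=5 heading=down
no other 2-command option fits: unique.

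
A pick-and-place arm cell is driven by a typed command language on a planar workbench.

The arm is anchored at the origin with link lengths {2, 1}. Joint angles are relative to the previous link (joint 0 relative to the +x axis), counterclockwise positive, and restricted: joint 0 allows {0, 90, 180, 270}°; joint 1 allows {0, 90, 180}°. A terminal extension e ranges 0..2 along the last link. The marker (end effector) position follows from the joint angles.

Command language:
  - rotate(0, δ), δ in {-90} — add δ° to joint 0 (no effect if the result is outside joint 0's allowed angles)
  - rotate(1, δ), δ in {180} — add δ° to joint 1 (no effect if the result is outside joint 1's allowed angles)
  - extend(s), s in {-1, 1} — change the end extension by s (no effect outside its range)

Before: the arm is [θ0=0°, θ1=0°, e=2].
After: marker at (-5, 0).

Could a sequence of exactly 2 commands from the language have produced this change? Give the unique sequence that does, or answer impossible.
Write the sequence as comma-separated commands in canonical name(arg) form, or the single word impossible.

start: [θ0=0°, θ1=0°, e=2]
1. rotate(0, -90) → [θ0=270°, θ1=0°, e=2]
2. rotate(0, -90) → [θ0=180°, θ1=0°, e=2]
all 16 alternatives checked — unique.

rotate(0, -90), rotate(0, -90)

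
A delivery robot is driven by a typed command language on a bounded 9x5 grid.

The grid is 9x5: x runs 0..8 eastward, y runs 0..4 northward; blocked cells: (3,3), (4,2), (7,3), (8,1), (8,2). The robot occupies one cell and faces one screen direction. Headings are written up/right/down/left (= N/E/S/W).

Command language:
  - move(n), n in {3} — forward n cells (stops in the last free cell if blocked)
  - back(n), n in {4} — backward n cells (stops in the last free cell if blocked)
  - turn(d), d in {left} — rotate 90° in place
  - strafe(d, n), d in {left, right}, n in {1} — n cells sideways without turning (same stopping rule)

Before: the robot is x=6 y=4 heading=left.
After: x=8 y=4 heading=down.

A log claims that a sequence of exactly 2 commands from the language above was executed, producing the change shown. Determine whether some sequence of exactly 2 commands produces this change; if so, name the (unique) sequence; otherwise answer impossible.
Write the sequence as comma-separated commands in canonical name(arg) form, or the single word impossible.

key: running turn(left) before back(4) would end elsewhere — order is forced
start: x=6 y=4 heading=left
1. back(4) → x=8 y=4 heading=left
2. turn(left) → x=8 y=4 heading=down
no rival 2-sequence matches.

back(4), turn(left)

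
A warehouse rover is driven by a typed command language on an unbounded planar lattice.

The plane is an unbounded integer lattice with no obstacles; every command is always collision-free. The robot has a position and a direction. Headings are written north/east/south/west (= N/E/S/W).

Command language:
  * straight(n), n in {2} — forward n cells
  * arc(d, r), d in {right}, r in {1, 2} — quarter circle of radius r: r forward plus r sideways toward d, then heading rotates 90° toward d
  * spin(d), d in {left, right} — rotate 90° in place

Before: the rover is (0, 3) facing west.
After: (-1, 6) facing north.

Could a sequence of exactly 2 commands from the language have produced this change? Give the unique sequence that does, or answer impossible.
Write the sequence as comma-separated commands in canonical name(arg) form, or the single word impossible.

arc(right, 1), straight(2)

key: cell and facing (now N) both changed — the 2 commands mix motion and turning
from: (0, 3) facing west
1. arc(right, 1) → (-1, 4) facing north
2. straight(2) → (-1, 6) facing north
no other 2-command option fits: unique.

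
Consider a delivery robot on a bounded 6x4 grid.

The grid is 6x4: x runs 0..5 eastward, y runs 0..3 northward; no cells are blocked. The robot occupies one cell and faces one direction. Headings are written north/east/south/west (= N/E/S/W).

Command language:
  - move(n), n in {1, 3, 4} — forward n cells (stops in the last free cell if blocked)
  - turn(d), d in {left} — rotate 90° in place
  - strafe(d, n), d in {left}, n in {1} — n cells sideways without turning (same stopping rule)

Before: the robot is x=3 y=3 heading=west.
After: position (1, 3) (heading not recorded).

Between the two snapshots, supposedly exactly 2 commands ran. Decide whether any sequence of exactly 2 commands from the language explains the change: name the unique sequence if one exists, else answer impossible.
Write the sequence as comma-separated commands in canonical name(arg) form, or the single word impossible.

move(1), move(1)

t0: x=3 y=3 heading=west
step 1 (move(1)): x=2 y=3 heading=west
step 2 (move(1)): x=1 y=3 heading=west
uniquely the one of 25 2-step routes that fits.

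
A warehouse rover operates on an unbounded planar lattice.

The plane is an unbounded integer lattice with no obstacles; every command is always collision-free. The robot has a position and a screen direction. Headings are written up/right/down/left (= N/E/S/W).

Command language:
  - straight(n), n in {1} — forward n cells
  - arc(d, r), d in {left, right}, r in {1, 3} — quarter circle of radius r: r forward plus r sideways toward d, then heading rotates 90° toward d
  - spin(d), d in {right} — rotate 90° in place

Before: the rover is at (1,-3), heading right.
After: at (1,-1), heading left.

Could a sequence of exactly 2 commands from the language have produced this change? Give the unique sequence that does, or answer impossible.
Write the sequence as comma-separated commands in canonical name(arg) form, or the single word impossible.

key: position moved to (1,-1) AND the heading swung to W — translation plus rotation needed
from: at (1,-3), heading right
step 1 (arc(left, 1)): at (2,-2), heading up
step 2 (arc(left, 1)): at (1,-1), heading left
no other 2-command option fits: unique.

arc(left, 1), arc(left, 1)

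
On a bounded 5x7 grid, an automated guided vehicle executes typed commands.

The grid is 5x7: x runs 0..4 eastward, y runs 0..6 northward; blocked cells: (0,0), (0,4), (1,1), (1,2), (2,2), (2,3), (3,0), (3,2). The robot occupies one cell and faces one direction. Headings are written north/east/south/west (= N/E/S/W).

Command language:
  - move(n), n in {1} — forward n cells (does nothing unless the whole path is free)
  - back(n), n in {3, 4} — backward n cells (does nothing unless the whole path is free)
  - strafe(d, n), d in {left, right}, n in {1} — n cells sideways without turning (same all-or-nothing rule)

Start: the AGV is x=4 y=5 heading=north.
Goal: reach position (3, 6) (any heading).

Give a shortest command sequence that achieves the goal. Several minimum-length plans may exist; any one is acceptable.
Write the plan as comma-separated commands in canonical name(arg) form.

strafe(left, 1), move(1)

t0: x=4 y=5 heading=north
[1] after strafe(left, 1): x=3 y=5 heading=north
[2] after move(1): x=3 y=6 heading=north
minimal: 2 command(s), checked below 2.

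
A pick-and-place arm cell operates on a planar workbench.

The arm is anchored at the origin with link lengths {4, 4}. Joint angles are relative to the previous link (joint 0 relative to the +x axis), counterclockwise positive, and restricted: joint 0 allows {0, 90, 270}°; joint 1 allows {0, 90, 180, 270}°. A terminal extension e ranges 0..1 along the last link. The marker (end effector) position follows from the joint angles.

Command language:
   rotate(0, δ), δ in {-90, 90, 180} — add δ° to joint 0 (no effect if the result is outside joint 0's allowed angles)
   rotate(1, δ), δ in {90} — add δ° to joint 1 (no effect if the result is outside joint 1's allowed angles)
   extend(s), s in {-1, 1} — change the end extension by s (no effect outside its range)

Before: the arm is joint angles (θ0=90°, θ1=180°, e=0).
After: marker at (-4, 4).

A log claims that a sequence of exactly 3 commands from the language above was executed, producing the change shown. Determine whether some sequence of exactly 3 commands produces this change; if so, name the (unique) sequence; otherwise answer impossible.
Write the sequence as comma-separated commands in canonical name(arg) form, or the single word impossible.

rotate(1, 90), rotate(1, 90), rotate(1, 90)

begin: joint angles (θ0=90°, θ1=180°, e=0)
t=1 rotate(1, 90) ⇒ joint angles (θ0=90°, θ1=270°, e=0)
t=2 rotate(1, 90) ⇒ joint angles (θ0=90°, θ1=0°, e=0)
t=3 rotate(1, 90) ⇒ joint angles (θ0=90°, θ1=90°, e=0)
all 216 alternatives checked — unique.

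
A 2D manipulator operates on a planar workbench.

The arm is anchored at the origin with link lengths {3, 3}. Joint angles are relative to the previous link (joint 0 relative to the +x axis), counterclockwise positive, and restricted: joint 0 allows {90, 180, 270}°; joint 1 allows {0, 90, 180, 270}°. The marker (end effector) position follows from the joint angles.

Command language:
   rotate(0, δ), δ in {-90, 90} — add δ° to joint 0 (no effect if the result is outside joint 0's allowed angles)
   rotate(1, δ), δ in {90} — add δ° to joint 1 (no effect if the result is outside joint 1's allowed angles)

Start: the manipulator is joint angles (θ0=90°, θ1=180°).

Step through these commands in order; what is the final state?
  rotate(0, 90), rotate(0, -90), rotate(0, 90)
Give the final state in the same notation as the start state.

joint angles (θ0=180°, θ1=180°)

t0: joint angles (θ0=90°, θ1=180°)
t=1 rotate(0, 90) ⇒ joint angles (θ0=180°, θ1=180°)
t=2 rotate(0, -90) ⇒ joint angles (θ0=90°, θ1=180°)
t=3 rotate(0, 90) ⇒ joint angles (θ0=180°, θ1=180°)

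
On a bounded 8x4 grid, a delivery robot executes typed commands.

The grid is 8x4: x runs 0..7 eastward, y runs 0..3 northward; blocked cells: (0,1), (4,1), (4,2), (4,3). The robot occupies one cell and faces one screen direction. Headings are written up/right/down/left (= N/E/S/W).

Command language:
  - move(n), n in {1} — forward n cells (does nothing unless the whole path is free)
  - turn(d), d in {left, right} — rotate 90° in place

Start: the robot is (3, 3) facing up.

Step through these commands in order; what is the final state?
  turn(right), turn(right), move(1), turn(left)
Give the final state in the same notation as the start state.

from: (3, 3) facing up
step 1 (turn(right)): (3, 3) facing right
step 2 (turn(right)): (3, 3) facing down
step 3 (move(1)): (3, 2) facing down
step 4 (turn(left)): (3, 2) facing right

(3, 2) facing right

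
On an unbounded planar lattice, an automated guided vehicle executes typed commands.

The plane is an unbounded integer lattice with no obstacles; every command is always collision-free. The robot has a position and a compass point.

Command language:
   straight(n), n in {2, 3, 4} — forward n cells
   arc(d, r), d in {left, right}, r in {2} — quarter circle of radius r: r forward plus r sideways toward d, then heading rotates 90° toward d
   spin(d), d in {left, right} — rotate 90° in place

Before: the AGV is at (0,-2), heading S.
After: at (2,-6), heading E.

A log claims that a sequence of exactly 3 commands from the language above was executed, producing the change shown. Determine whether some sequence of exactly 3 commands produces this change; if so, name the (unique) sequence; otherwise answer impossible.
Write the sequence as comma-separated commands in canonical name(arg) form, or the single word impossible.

straight(4), spin(left), straight(2)

key: order matters: swapping straight(4) and straight(2) lands elsewhere
t0: at (0,-2), heading S
step 1 (straight(4)): at (0,-6), heading S
step 2 (spin(left)): at (0,-6), heading E
step 3 (straight(2)): at (2,-6), heading E
no rival 3-sequence matches.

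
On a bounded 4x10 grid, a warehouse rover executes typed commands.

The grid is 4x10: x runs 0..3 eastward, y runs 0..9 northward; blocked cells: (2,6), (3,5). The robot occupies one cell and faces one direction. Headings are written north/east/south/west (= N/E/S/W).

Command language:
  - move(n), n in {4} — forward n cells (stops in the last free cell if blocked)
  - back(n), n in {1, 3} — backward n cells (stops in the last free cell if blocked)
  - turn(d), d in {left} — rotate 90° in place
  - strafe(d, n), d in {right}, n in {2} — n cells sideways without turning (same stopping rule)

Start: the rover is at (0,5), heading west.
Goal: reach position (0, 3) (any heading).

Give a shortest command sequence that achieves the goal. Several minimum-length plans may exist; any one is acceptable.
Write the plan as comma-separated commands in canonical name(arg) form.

turn(left), turn(left), strafe(right, 2)

t0: at (0,5), heading west
step 1 (turn(left)): at (0,5), heading south
step 2 (turn(left)): at (0,5), heading east
step 3 (strafe(right, 2)): at (0,3), heading east
nothing shorter than 3 reaches the goal.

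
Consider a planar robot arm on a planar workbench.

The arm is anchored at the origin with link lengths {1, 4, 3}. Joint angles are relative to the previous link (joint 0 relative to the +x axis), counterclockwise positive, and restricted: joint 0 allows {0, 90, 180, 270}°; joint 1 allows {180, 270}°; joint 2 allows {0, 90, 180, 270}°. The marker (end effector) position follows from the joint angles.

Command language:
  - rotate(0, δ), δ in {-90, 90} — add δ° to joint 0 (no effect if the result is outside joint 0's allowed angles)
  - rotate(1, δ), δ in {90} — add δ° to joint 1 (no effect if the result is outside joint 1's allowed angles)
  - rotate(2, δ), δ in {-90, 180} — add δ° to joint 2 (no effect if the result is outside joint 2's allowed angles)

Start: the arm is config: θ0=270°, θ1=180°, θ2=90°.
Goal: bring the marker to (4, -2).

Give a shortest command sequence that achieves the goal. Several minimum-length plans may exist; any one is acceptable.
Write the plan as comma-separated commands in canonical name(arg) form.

from: config: θ0=270°, θ1=180°, θ2=90°
[1] after rotate(1, 90): config: θ0=270°, θ1=270°, θ2=90°
[2] after rotate(2, 180): config: θ0=270°, θ1=270°, θ2=270°
[3] after rotate(0, 90): config: θ0=0°, θ1=270°, θ2=270°
[4] after rotate(0, 90): config: θ0=90°, θ1=270°, θ2=270°
no 3-step plan works, so 4 is optimal.

rotate(1, 90), rotate(2, 180), rotate(0, 90), rotate(0, 90)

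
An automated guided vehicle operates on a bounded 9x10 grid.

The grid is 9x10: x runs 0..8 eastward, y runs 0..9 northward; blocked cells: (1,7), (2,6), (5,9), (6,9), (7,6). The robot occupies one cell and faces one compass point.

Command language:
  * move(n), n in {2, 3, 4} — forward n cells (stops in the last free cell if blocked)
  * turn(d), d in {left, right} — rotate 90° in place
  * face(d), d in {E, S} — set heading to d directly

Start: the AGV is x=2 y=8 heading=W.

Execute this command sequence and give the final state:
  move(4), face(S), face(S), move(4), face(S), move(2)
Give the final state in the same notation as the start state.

x=0 y=2 heading=S

start: x=2 y=8 heading=W
[1] after move(4): x=0 y=8 heading=W
[2] after face(S): x=0 y=8 heading=S
[3] after face(S): x=0 y=8 heading=S
[4] after move(4): x=0 y=4 heading=S
[5] after face(S): x=0 y=4 heading=S
[6] after move(2): x=0 y=2 heading=S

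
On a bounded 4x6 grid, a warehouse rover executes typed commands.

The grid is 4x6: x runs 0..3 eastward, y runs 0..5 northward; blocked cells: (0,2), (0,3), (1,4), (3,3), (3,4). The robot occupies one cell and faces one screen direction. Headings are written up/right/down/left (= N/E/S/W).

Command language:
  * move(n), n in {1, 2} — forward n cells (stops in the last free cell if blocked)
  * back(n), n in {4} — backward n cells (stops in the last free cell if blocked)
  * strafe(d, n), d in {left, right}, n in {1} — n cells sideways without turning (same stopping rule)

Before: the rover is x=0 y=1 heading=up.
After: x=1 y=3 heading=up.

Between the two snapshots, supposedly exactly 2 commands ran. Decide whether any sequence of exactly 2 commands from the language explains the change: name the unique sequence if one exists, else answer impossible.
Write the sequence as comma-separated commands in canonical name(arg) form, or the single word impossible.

key: order matters: swapping strafe(right, 1) and move(2) lands elsewhere
begin: x=0 y=1 heading=up
[1] after strafe(right, 1): x=1 y=1 heading=up
[2] after move(2): x=1 y=3 heading=up
no rival 2-sequence matches.

strafe(right, 1), move(2)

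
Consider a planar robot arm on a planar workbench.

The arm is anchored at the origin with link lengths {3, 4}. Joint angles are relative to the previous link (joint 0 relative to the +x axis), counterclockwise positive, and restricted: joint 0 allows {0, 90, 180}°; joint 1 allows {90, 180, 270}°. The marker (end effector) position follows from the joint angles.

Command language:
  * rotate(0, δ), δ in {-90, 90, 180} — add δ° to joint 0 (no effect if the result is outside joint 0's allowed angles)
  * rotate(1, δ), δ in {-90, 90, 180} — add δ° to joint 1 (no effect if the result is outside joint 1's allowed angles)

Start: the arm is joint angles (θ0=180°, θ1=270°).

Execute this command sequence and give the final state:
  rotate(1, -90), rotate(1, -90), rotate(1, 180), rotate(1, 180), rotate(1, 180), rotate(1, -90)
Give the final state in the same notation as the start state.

joint angles (θ0=180°, θ1=180°)

start: joint angles (θ0=180°, θ1=270°)
1. rotate(1, -90) → joint angles (θ0=180°, θ1=180°)
2. rotate(1, -90) → joint angles (θ0=180°, θ1=90°)
3. rotate(1, 180) → joint angles (θ0=180°, θ1=270°)
4. rotate(1, 180) → joint angles (θ0=180°, θ1=90°)
5. rotate(1, 180) → joint angles (θ0=180°, θ1=270°)
6. rotate(1, -90) → joint angles (θ0=180°, θ1=180°)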